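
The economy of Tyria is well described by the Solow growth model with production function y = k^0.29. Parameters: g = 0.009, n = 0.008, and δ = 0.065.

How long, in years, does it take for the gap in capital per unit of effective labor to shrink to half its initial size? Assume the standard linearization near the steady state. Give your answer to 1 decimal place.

t_½ ≈ 11.9 years

Near the steady state the convergence rate is λ = (1 − α)(n + g + δ).
λ = (1 − 0.29) × 0.082 = 0.71 × 0.082 = 0.05822
Half-life = ln 2 / λ = 0.6931 / 0.05822 ≈ 11.90 years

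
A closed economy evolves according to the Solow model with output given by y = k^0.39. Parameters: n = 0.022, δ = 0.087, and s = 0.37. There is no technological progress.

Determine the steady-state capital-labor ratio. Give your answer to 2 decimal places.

k* ≈ 7.42

Steady state requires s·f(k) = (n + δ)·k, i.e. s·k^α = (n + δ)·k.
Rearranging, k^(1−α) = s / (n + δ).
k^0.61 = 0.37 / (0.022 + 0.087) = 0.37 / 0.109 = 3.3945
k* = 3.3945^(1/0.61) ≈ 7.4152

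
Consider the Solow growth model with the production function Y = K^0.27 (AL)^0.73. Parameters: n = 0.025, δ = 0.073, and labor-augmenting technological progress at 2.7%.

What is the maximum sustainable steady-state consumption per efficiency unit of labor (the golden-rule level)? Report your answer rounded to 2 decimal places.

c_gold ≈ 0.97

At the golden rule, f'(k) = n + g + δ, so α·k^(α−1) = n + g + δ and k_gold = (α/(n + g + δ))^(1/(1−α)).
k_gold = (0.27/0.125)^(1/0.73) = 2.1600^1.3699 ≈ 2.8719
c_gold = f(k_gold) − (n + g + δ)·k_gold = 1.3296 − 0.125×2.8719 ≈ 0.9706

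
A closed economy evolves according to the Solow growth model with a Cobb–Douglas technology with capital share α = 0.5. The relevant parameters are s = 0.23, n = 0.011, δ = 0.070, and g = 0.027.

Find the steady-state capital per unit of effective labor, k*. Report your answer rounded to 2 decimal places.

Steady state requires s·f(k) = (n + g + δ)·k, i.e. s·k^α = (n + g + δ)·k.
Dividing both sides by k: k^(1−α) = s / (n + g + δ).
k^0.5 = 0.23 / (0.011 + 0.027 + 0.070) = 0.23 / 0.108 = 2.1296
k* = 2.1296^(1/0.5) ≈ 4.5352

k* ≈ 4.54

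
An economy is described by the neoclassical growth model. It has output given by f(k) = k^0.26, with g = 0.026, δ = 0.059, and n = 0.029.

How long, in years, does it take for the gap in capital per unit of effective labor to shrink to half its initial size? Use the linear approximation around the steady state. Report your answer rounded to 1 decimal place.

Near the steady state the convergence rate is λ = (1 − α)(n + g + δ).
λ = (1 − 0.26) × 0.114 = 0.74 × 0.114 = 0.08436
Half-life = ln 2 / λ = 0.6931 / 0.08436 ≈ 8.22 years

half-life ≈ 8.2 years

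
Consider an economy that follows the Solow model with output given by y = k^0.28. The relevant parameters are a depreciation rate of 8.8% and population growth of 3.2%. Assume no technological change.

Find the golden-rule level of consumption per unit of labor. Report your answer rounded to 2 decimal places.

At the golden rule, f'(k) = n + δ, so α·k^(α−1) = n + δ and k_gold = (α/(n + δ))^(1/(1−α)).
k_gold = (0.28/0.120)^(1/0.72) = 2.3333^1.3889 ≈ 3.2440
c_gold = f(k_gold) − (n + δ)·k_gold = 1.3903 − 0.120×3.2440 ≈ 1.0010

c_gold ≈ 1.00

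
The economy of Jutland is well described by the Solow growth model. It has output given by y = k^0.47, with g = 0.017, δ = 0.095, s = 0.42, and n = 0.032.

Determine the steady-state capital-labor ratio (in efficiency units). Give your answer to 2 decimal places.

In steady state, investment equals break-even investment: s·k^α = (n + g + δ)·k.
Dividing both sides by k: k^(1−α) = s / (n + g + δ).
k^0.53 = 0.42 / (0.032 + 0.017 + 0.095) = 0.42 / 0.144 = 2.9167
k* = 2.9167^(1/0.53) ≈ 7.5362

k* ≈ 7.54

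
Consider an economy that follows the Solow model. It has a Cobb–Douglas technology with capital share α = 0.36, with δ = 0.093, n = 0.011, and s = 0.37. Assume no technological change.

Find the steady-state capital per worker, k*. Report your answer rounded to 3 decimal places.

In steady state, investment equals break-even investment: s·k^α = (n + δ)·k.
Dividing both sides by k: k^(1−α) = s / (n + δ).
k^0.64 = 0.37 / (0.011 + 0.093) = 0.37 / 0.104 = 3.5577
k* = 3.5577^(1/0.64) ≈ 7.2644

k* ≈ 7.264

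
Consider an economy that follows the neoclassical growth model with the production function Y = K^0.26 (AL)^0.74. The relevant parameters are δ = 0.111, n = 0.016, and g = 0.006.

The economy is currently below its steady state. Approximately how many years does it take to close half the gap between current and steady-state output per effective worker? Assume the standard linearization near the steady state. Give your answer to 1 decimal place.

t_½ ≈ 7.0 years

Near the steady state the convergence rate is λ = (1 − α)(n + g + δ).
λ = (1 − 0.26) × 0.133 = 0.74 × 0.133 = 0.09842
Half-life = ln 2 / λ = 0.6931 / 0.09842 ≈ 7.04 years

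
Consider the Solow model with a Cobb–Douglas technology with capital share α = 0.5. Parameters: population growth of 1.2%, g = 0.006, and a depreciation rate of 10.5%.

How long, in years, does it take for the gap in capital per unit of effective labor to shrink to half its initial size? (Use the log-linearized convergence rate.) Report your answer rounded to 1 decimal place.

Near the steady state the convergence rate is λ = (1 − α)(n + g + δ).
λ = (1 − 0.5) × 0.123 = 0.5 × 0.123 = 0.0615
Half-life = ln 2 / λ = 0.6931 / 0.0615 ≈ 11.27 years

half-life ≈ 11.3 years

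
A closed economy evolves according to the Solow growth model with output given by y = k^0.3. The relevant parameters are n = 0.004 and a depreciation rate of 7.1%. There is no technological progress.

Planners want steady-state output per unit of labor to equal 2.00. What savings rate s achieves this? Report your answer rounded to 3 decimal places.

s ≈ 0.378

At the steady state, Δk = 0, so s·k^α = (n + δ)·k.
Since y* = [s/(n + δ)]^(α/(1−α)), we have s/(n + δ) = (y*)^((1−α)/α) = 2.00^2.3333 = 5.0396.
Therefore s = 5.0396 × (n + δ) = 5.0396 × 0.075 = 0.3780.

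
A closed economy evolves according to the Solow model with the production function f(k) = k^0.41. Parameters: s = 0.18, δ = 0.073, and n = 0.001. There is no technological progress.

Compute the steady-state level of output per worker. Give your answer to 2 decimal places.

y* = 1.85

Steady state requires s·f(k) = (n + δ)·k, i.e. s·k^α = (n + δ)·k.
Rearranging, k^(1−α) = s / (n + δ).
k^0.59 = 0.18 / (0.001 + 0.073) = 0.18 / 0.074 = 2.4324
k* = 2.4324^(1/0.59) ≈ 4.5112
y* = (k*)^α = 4.5112^0.41 ≈ 1.8546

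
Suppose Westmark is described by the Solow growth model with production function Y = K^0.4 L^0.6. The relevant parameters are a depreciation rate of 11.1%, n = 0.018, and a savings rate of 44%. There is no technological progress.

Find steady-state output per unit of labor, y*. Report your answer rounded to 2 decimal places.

y* = 2.27

Steady state requires s·f(k) = (n + δ)·k, i.e. s·k^α = (n + δ)·k.
Rearranging, k^(1−α) = s / (n + δ).
k^0.6 = 0.44 / (0.018 + 0.111) = 0.44 / 0.129 = 3.4109
k* = 3.4109^(1/0.6) ≈ 7.7289
y* = (k*)^α = 7.7289^0.4 ≈ 2.2659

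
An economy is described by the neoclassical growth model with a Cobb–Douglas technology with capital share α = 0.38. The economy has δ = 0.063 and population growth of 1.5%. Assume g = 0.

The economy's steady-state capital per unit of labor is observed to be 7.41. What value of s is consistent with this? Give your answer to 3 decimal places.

In steady state, investment equals break-even investment: s·k^α = (n + δ)·k.
So s / (n + δ) = (k*)^(1−α) = 7.41^0.62 = 3.4617.
Therefore s = 3.4617 × (n + δ) = 3.4617 × 0.078 = 0.2700.

s ≈ 0.270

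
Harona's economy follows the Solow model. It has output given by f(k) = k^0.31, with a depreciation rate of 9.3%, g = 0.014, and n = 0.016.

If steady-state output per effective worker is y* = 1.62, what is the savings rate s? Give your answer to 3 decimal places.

s ≈ 0.360

In steady state, investment equals break-even investment: s·k^α = (n + g + δ)·k.
Since y* = [s/(n + g + δ)]^(α/(1−α)), we have s/(n + g + δ) = (y*)^((1−α)/α) = 1.62^2.2258 = 2.9264.
Therefore s = 2.9264 × (n + g + δ) = 2.9264 × 0.123 = 0.3599.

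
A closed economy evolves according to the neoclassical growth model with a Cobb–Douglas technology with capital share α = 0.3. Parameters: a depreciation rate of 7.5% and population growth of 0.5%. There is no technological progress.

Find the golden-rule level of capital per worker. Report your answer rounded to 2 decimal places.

k_gold ≈ 6.61

The golden rule sets f'(k) = n + δ, i.e. α·k^(α−1) = n + δ.
So k^(1−α) = α / (n + δ) = 0.3 / 0.080 = 3.7500.
k_gold = 3.7500^(1/0.7) ≈ 6.6076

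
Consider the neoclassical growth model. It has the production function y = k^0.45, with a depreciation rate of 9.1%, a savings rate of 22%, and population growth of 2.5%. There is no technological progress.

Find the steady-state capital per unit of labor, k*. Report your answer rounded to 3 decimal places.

At the steady state, Δk = 0, so s·k^α = (n + δ)·k.
Rearranging, k^(1−α) = s / (n + δ).
k^0.55 = 0.22 / (0.025 + 0.091) = 0.22 / 0.116 = 1.8966
k* = 1.8966^(1/0.55) ≈ 3.2019

k* ≈ 3.202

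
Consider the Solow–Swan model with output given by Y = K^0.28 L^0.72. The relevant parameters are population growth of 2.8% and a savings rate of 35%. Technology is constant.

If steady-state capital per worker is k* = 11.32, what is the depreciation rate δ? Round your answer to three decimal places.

δ ≈ 0.033

In steady state, investment equals break-even investment: s·k^α = (n + δ)·k.
So s / (n + δ) = (k*)^(1−α) = 11.32^0.72 = 5.7381.
Therefore n + δ = s / 5.7381 = 0.35 / 5.7381 = 0.0610, so δ = 0.0610 − 0.028 = 0.0330.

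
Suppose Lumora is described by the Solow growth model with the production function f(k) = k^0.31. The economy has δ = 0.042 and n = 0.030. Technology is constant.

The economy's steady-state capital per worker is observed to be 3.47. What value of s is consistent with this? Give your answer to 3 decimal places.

Steady state requires s·f(k) = (n + δ)·k, i.e. s·k^α = (n + δ)·k.
So s / (n + δ) = (k*)^(1−α) = 3.47^0.69 = 2.3595.
Therefore s = 2.3595 × (n + δ) = 2.3595 × 0.072 = 0.1699.

s ≈ 0.170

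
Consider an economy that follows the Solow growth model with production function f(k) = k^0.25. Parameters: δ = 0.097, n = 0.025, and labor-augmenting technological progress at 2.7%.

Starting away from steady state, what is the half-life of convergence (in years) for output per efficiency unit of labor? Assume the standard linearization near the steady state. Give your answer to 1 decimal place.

Near the steady state the convergence rate is λ = (1 − α)(n + g + δ).
λ = (1 − 0.25) × 0.149 = 0.75 × 0.149 = 0.11175
Half-life = ln 2 / λ = 0.6931 / 0.11175 ≈ 6.20 years

half-life ≈ 6.2 years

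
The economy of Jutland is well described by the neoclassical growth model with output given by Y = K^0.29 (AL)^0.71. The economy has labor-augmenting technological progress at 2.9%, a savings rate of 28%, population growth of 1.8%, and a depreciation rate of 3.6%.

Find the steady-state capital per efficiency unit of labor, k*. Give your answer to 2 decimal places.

In steady state, investment equals break-even investment: s·k^α = (n + g + δ)·k.
Rearranging, k^(1−α) = s / (n + g + δ).
k^0.71 = 0.28 / (0.018 + 0.029 + 0.036) = 0.28 / 0.083 = 3.3735
k* = 3.3735^(1/0.71) ≈ 5.5434

k* ≈ 5.54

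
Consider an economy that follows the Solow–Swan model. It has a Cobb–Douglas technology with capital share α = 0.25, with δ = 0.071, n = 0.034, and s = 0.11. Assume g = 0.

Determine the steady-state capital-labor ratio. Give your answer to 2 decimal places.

Steady state requires s·f(k) = (n + δ)·k, i.e. s·k^α = (n + δ)·k.
Dividing both sides by k: k^(1−α) = s / (n + δ).
k^0.75 = 0.11 / (0.034 + 0.071) = 0.11 / 0.105 = 1.0476
k* = 1.0476^(1/0.75) ≈ 1.0640

k* ≈ 1.06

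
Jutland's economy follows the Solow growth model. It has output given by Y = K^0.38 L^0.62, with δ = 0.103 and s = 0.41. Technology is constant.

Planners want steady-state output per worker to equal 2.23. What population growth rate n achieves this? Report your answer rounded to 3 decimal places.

n ≈ 0.008

In steady state, investment equals break-even investment: s·k^α = (n + δ)·k.
Since y* = [s/(n + δ)]^(α/(1−α)), we have s/(n + δ) = (y*)^((1−α)/α) = 2.23^1.6316 = 3.7008.
Therefore n + δ = s / 3.7008 = 0.41 / 3.7008 = 0.1108, so n = 0.1108 − 0.103 = 0.0078.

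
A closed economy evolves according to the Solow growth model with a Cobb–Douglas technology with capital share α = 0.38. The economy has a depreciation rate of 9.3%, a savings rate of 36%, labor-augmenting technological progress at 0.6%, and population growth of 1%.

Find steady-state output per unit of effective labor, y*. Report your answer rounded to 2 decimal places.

In steady state, investment equals break-even investment: s·k^α = (n + g + δ)·k.
Dividing both sides by k: k^(1−α) = s / (n + g + δ).
k^0.62 = 0.36 / (0.010 + 0.006 + 0.093) = 0.36 / 0.109 = 3.3028
k* = 3.3028^(1/0.62) ≈ 6.8692
y* = (k*)^α = 6.8692^0.38 ≈ 2.0798

y* ≈ 2.08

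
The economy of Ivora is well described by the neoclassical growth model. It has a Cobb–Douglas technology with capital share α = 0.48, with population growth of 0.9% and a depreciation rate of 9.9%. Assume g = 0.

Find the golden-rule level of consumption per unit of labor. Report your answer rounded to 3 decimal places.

c_gold ≈ 2.061

At the golden rule, f'(k) = n + δ, so α·k^(α−1) = n + δ and k_gold = (α/(n + δ))^(1/(1−α)).
k_gold = (0.48/0.108)^(1/0.52) = 4.4444^1.9231 ≈ 17.6120
c_gold = f(k_gold) − (n + δ)·k_gold = 3.9627 − 0.108×17.6120 ≈ 2.0606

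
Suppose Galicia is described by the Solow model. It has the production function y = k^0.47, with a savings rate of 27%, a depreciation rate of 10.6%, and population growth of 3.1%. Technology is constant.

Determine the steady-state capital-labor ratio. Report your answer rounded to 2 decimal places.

Steady state requires s·f(k) = (n + δ)·k, i.e. s·k^α = (n + δ)·k.
Dividing both sides by k: k^(1−α) = s / (n + δ).
k^0.53 = 0.27 / (0.031 + 0.106) = 0.27 / 0.137 = 1.9708
k* = 1.9708^(1/0.53) ≈ 3.5969

k* = 3.60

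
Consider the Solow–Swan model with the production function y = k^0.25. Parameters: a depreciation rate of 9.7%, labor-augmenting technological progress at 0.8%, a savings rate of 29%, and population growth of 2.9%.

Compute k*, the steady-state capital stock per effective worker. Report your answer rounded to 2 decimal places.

Steady state requires s·f(k) = (n + g + δ)·k, i.e. s·k^α = (n + g + δ)·k.
Dividing both sides by k: k^(1−α) = s / (n + g + δ).
k^0.75 = 0.29 / (0.029 + 0.008 + 0.097) = 0.29 / 0.134 = 2.1642
k* = 2.1642^(1/0.75) ≈ 2.7994

k* = 2.80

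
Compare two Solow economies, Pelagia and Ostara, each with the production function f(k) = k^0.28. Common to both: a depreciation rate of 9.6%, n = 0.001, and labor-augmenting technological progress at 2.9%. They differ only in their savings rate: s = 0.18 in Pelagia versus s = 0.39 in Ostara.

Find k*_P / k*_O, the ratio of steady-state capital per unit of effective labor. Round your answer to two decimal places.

ratio ≈ 0.34

Steady-state k* = [s/(n + g + δ)]^(1/(1−α)), so the ratio is [ (s_P/(n + g + δ)_P) / (s_O/(n + g + δ)_O) ]^1.3889.
s_P/(n + g + δ)_P = 0.18/0.126 = 1.4286; s_O/(n + g + δ)_O = 0.39/0.126 = 3.0952.
Ratio = (1.4286/3.0952)^1.3889 = 0.4616^1.3889 ≈ 0.3417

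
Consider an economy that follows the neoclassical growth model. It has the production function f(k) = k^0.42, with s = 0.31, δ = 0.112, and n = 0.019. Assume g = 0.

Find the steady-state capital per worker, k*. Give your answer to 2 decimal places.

In steady state, investment equals break-even investment: s·k^α = (n + δ)·k.
Dividing both sides by k: k^(1−α) = s / (n + δ).
k^0.58 = 0.31 / (0.019 + 0.112) = 0.31 / 0.131 = 2.3664
k* = 2.3664^(1/0.58) ≈ 4.4155

k* = 4.42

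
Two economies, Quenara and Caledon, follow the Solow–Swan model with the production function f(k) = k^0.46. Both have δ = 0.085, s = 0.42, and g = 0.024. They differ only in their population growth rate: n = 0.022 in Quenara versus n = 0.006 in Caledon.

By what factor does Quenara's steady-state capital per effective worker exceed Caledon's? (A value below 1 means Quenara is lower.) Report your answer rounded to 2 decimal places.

k*_Q / k*_C ≈ 0.79

Steady-state k* = [s/(n + g + δ)]^(1/(1−α)), so the ratio is [ (s_Q/(n + g + δ)_Q) / (s_C/(n + g + δ)_C) ]^1.8519.
s_Q/(n + g + δ)_Q = 0.42/0.131 = 3.2061; s_C/(n + g + δ)_C = 0.42/0.115 = 3.6522.
Ratio = (3.2061/3.6522)^1.8519 = 0.8779^1.8519 ≈ 0.7857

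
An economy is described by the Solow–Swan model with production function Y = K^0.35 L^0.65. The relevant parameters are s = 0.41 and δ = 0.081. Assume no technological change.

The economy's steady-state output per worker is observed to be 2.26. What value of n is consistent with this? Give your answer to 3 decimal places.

n ≈ 0.009

At the steady state, Δk = 0, so s·k^α = (n + δ)·k.
Since y* = [s/(n + δ)]^(α/(1−α)), we have s/(n + δ) = (y*)^((1−α)/α) = 2.26^1.8571 = 4.5458.
Therefore n + δ = s / 4.5458 = 0.41 / 4.5458 = 0.0902, so n = 0.0902 − 0.081 = 0.0092.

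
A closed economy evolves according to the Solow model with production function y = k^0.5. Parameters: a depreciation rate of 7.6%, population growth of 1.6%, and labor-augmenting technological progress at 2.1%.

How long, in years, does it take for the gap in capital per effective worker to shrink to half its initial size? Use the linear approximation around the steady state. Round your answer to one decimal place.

Near the steady state the convergence rate is λ = (1 − α)(n + g + δ).
λ = (1 − 0.5) × 0.113 = 0.5 × 0.113 = 0.0565
Half-life = ln 2 / λ = 0.6931 / 0.0565 ≈ 12.27 years

about 12.3 years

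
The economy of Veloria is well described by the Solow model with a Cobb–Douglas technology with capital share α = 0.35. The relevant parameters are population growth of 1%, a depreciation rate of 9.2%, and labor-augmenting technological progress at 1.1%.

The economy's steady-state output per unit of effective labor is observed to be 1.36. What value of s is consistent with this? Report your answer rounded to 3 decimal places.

At the steady state, Δk = 0, so s·k^α = (n + g + δ)·k.
Since y* = [s/(n + g + δ)]^(α/(1−α)), we have s/(n + g + δ) = (y*)^((1−α)/α) = 1.36^1.8571 = 1.7701.
Therefore s = 1.7701 × (n + g + δ) = 1.7701 × 0.113 = 0.2000.

s ≈ 0.200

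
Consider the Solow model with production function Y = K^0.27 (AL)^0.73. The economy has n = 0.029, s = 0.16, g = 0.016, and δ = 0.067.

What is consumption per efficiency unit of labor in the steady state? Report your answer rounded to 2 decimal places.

c* = 0.96

At the steady state, Δk = 0, so s·k^α = (n + g + δ)·k.
Dividing both sides by k: k^(1−α) = s / (n + g + δ).
k^0.73 = 0.16 / (0.029 + 0.016 + 0.067) = 0.16 / 0.112 = 1.4286
k* = 1.4286^(1/0.73) ≈ 1.6301
y* = (k*)^α = 1.6301^0.27 ≈ 1.1410
c* = (1 − s)·y* = (1 − 0.16) × 1.1410 ≈ 0.9584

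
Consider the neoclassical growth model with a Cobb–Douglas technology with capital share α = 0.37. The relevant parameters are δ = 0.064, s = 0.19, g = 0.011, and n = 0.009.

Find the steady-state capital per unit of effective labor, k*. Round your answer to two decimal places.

k* ≈ 3.65

At the steady state, Δk = 0, so s·k^α = (n + g + δ)·k.
Rearranging, k^(1−α) = s / (n + g + δ).
k^0.63 = 0.19 / (0.009 + 0.011 + 0.064) = 0.19 / 0.084 = 2.2619
k* = 2.2619^(1/0.63) ≈ 3.6531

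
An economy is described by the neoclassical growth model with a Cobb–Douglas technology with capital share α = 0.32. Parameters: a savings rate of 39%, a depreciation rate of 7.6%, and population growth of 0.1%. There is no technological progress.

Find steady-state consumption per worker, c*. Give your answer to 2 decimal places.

At the steady state, Δk = 0, so s·k^α = (n + δ)·k.
Dividing both sides by k: k^(1−α) = s / (n + δ).
k^0.68 = 0.39 / (0.001 + 0.076) = 0.39 / 0.077 = 5.0649
k* = 5.0649^(1/0.68) ≈ 10.8676
y* = (k*)^α = 10.8676^0.32 ≈ 2.1457
c* = (1 − s)·y* = (1 − 0.39) × 2.1457 ≈ 1.3089

c* = 1.31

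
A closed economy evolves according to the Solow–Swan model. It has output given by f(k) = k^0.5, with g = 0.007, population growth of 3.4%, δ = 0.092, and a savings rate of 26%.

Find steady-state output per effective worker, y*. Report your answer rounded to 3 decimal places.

y* = 1.955

In steady state, investment equals break-even investment: s·k^α = (n + g + δ)·k.
Rearranging, k^(1−α) = s / (n + g + δ).
k^0.5 = 0.26 / (0.034 + 0.007 + 0.092) = 0.26 / 0.133 = 1.9549
k* = 1.9549^(1/0.5) ≈ 3.8216
y* = (k*)^α = 3.8216^0.5 ≈ 1.9549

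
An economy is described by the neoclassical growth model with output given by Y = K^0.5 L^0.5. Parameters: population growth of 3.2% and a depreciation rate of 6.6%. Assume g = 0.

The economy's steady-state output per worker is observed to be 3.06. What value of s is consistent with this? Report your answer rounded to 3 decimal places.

s ≈ 0.300

In steady state, investment equals break-even investment: s·k^α = (n + δ)·k.
Since y* = [s/(n + δ)]^(α/(1−α)), we have s/(n + δ) = (y*)^((1−α)/α) = 3.06^1 = 3.0600.
Therefore s = 3.0600 × (n + δ) = 3.0600 × 0.098 = 0.2999.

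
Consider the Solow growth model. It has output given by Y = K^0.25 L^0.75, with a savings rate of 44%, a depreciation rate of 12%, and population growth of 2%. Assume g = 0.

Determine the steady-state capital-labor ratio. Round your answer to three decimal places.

Steady state requires s·f(k) = (n + δ)·k, i.e. s·k^α = (n + δ)·k.
Dividing both sides by k: k^(1−α) = s / (n + δ).
k^0.75 = 0.44 / (0.020 + 0.120) = 0.44 / 0.140 = 3.1429
k* = 3.1429^(1/0.75) ≈ 4.6037

k* = 4.604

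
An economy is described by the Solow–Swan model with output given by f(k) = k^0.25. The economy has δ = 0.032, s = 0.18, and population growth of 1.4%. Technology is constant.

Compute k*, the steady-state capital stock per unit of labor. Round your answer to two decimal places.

In steady state, investment equals break-even investment: s·k^α = (n + δ)·k.
Rearranging, k^(1−α) = s / (n + δ).
k^0.75 = 0.18 / (0.014 + 0.032) = 0.18 / 0.046 = 3.9130
k* = 3.9130^(1/0.75) ≈ 6.1661

k* = 6.17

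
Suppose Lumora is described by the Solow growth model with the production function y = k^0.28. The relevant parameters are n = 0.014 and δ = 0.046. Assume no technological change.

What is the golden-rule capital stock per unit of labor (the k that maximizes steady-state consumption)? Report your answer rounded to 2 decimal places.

The golden rule sets f'(k) = n + δ, i.e. α·k^(α−1) = n + δ.
So k^(1−α) = α / (n + δ) = 0.28 / 0.060 = 4.6667.
k_gold = 4.6667^(1/0.72) ≈ 8.4953

k_gold ≈ 8.50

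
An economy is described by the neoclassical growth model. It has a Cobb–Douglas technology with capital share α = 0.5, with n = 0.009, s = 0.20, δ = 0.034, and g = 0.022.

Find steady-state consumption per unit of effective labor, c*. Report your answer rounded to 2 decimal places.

c* ≈ 2.46

In steady state, investment equals break-even investment: s·k^α = (n + g + δ)·k.
Rearranging, k^(1−α) = s / (n + g + δ).
k^0.5 = 0.20 / (0.009 + 0.022 + 0.034) = 0.20 / 0.065 = 3.0769
k* = 3.0769^(1/0.5) ≈ 9.4673
y* = (k*)^α = 9.4673^0.5 ≈ 3.0769
c* = (1 − s)·y* = (1 − 0.20) × 3.0769 ≈ 2.4615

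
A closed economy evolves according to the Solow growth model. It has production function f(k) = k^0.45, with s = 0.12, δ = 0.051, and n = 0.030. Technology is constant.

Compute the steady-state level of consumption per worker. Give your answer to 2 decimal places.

c* ≈ 1.21

Steady state requires s·f(k) = (n + δ)·k, i.e. s·k^α = (n + δ)·k.
Dividing both sides by k: k^(1−α) = s / (n + δ).
k^0.55 = 0.12 / (0.030 + 0.051) = 0.12 / 0.081 = 1.4815
k* = 1.4815^(1/0.55) ≈ 2.0435
y* = (k*)^α = 2.0435^0.45 ≈ 1.3793
c* = (1 − s)·y* = (1 − 0.12) × 1.3793 ≈ 1.2138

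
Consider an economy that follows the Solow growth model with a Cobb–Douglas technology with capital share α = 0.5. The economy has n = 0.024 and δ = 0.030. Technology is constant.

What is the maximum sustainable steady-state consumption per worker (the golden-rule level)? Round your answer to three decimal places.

c_gold ≈ 4.630

At the golden rule, f'(k) = n + δ, so α·k^(α−1) = n + δ and k_gold = (α/(n + δ))^(1/(1−α)).
k_gold = (0.5/0.054)^(1/0.5) = 9.2593^2 ≈ 85.7346
c_gold = f(k_gold) − (n + δ)·k_gold = 9.2593 − 0.054×85.7346 ≈ 4.6296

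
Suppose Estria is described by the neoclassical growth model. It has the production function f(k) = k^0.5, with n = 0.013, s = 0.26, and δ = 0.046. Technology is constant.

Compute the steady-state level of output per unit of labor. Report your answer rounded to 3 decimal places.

Steady state requires s·f(k) = (n + δ)·k, i.e. s·k^α = (n + δ)·k.
Dividing both sides by k: k^(1−α) = s / (n + δ).
k^0.5 = 0.26 / (0.013 + 0.046) = 0.26 / 0.059 = 4.4068
k* = 4.4068^(1/0.5) ≈ 19.4199
y* = (k*)^α = 19.4199^0.5 ≈ 4.4068

y* = 4.407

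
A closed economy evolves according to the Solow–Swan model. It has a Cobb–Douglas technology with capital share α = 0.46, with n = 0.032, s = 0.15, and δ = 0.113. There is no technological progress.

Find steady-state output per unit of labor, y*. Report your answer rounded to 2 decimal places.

At the steady state, Δk = 0, so s·k^α = (n + δ)·k.
Rearranging, k^(1−α) = s / (n + δ).
k^0.54 = 0.15 / (0.032 + 0.113) = 0.15 / 0.145 = 1.0345
k* = 1.0345^(1/0.54) ≈ 1.0648
y* = (k*)^α = 1.0648^0.46 ≈ 1.0293

y* ≈ 1.03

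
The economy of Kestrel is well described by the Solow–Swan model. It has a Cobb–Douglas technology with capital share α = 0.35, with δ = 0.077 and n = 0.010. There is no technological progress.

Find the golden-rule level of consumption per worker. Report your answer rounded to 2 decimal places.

At the golden rule, f'(k) = n + δ, so α·k^(α−1) = n + δ and k_gold = (α/(n + δ))^(1/(1−α)).
k_gold = (0.35/0.087)^(1/0.65) = 4.0230^1.5385 ≈ 8.5133
c_gold = f(k_gold) − (n + δ)·k_gold = 2.1161 − 0.087×8.5133 ≈ 1.3754

c_gold ≈ 1.38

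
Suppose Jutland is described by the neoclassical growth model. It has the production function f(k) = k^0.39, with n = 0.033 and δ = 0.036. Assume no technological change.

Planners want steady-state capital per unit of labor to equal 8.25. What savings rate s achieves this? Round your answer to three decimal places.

s ≈ 0.250

Steady state requires s·f(k) = (n + δ)·k, i.e. s·k^α = (n + δ)·k.
So s / (n + δ) = (k*)^(1−α) = 8.25^0.61 = 3.6227.
Therefore s = 3.6227 × (n + δ) = 3.6227 × 0.069 = 0.2500.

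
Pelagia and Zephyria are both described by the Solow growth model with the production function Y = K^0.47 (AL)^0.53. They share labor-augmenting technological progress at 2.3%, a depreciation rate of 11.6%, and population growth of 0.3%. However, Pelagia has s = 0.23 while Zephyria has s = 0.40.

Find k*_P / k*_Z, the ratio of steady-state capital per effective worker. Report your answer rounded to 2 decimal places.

Steady-state k* = [s/(n + g + δ)]^(1/(1−α)), so the ratio is [ (s_P/(n + g + δ)_P) / (s_Z/(n + g + δ)_Z) ]^1.8868.
s_P/(n + g + δ)_P = 0.23/0.142 = 1.6197; s_Z/(n + g + δ)_Z = 0.40/0.142 = 2.8169.
Ratio = (1.6197/2.8169)^1.8868 = 0.5750^1.8868 ≈ 0.3520

ratio ≈ 0.35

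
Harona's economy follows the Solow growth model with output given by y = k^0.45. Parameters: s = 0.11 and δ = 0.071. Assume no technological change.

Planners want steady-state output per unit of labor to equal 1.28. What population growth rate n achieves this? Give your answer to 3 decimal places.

Steady state requires s·f(k) = (n + δ)·k, i.e. s·k^α = (n + δ)·k.
Since y* = [s/(n + δ)]^(α/(1−α)), we have s/(n + δ) = (y*)^((1−α)/α) = 1.28^1.2222 = 1.3522.
Therefore n + δ = s / 1.3522 = 0.11 / 1.3522 = 0.0813, so n = 0.0813 − 0.071 = 0.0103.

n ≈ 0.010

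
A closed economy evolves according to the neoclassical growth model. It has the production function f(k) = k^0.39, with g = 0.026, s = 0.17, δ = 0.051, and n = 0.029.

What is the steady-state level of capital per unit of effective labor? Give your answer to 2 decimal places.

k* ≈ 2.17

Steady state requires s·f(k) = (n + g + δ)·k, i.e. s·k^α = (n + g + δ)·k.
Rearranging, k^(1−α) = s / (n + g + δ).
k^0.61 = 0.17 / (0.029 + 0.026 + 0.051) = 0.17 / 0.106 = 1.6038
k* = 1.6038^(1/0.61) ≈ 2.1693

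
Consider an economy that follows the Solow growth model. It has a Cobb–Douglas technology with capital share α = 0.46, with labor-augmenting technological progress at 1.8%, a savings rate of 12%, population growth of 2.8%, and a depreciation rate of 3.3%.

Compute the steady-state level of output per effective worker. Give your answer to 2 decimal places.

Steady state requires s·f(k) = (n + g + δ)·k, i.e. s·k^α = (n + g + δ)·k.
Dividing both sides by k: k^(1−α) = s / (n + g + δ).
k^0.54 = 0.12 / (0.028 + 0.018 + 0.033) = 0.12 / 0.079 = 1.5190
k* = 1.5190^(1/0.54) ≈ 2.1688
y* = (k*)^α = 2.1688^0.46 ≈ 1.4278

y* ≈ 1.43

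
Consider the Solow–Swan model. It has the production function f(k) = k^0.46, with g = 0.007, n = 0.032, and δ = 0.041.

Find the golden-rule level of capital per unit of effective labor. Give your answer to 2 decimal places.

k_gold ≈ 25.51

The golden rule sets f'(k) = n + g + δ, i.e. α·k^(α−1) = n + g + δ.
So k^(1−α) = α / (n + g + δ) = 0.46 / 0.080 = 5.7500.
k_gold = 5.7500^(1/0.54) ≈ 25.5148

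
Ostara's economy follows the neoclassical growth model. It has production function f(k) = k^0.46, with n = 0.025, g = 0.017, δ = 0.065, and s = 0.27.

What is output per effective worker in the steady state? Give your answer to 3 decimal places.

y* = 2.200

Steady state requires s·f(k) = (n + g + δ)·k, i.e. s·k^α = (n + g + δ)·k.
Dividing both sides by k: k^(1−α) = s / (n + g + δ).
k^0.54 = 0.27 / (0.025 + 0.017 + 0.065) = 0.27 / 0.107 = 2.5234
k* = 2.5234^(1/0.54) ≈ 5.5516
y* = (k*)^α = 5.5516^0.46 ≈ 2.2000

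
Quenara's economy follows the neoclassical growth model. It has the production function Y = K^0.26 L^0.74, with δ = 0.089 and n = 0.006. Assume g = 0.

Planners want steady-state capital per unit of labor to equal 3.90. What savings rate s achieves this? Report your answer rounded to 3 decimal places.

In steady state, investment equals break-even investment: s·k^α = (n + δ)·k.
So s / (n + δ) = (k*)^(1−α) = 3.90^0.74 = 2.7377.
Therefore s = 2.7377 × (n + δ) = 2.7377 × 0.095 = 0.2601.

s ≈ 0.260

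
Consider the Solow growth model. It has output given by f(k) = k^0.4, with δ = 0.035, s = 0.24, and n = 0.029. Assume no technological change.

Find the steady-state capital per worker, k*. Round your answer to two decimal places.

k* = 9.05

At the steady state, Δk = 0, so s·k^α = (n + δ)·k.
Rearranging, k^(1−α) = s / (n + δ).
k^0.6 = 0.24 / (0.029 + 0.035) = 0.24 / 0.064 = 3.7500
k* = 3.7500^(1/0.6) ≈ 9.0515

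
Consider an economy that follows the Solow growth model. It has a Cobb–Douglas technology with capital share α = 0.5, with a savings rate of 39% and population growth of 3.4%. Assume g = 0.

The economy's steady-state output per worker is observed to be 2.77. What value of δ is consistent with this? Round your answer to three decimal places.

In steady state, investment equals break-even investment: s·k^α = (n + δ)·k.
Since y* = [s/(n + δ)]^(α/(1−α)), we have s/(n + δ) = (y*)^((1−α)/α) = 2.77^1 = 2.7700.
Therefore n + δ = s / 2.7700 = 0.39 / 2.7700 = 0.1408, so δ = 0.1408 − 0.034 = 0.1068.

δ ≈ 0.107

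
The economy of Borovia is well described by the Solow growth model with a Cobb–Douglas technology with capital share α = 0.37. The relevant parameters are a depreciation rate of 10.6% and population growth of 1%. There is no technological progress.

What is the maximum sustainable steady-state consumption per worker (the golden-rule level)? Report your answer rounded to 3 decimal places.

At the golden rule, f'(k) = n + δ, so α·k^(α−1) = n + δ and k_gold = (α/(n + δ))^(1/(1−α)).
k_gold = (0.37/0.116)^(1/0.63) = 3.1897^1.5873 ≈ 6.3038
c_gold = f(k_gold) − (n + δ)·k_gold = 1.9763 − 0.116×6.3038 ≈ 1.2451

c_gold ≈ 1.245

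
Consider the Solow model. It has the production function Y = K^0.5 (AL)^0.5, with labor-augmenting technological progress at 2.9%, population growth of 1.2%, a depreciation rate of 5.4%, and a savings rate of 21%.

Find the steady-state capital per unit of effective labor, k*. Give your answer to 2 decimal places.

Steady state requires s·f(k) = (n + g + δ)·k, i.e. s·k^α = (n + g + δ)·k.
Rearranging, k^(1−α) = s / (n + g + δ).
k^0.5 = 0.21 / (0.012 + 0.029 + 0.054) = 0.21 / 0.095 = 2.2105
k* = 2.2105^(1/0.5) ≈ 4.8863

k* = 4.89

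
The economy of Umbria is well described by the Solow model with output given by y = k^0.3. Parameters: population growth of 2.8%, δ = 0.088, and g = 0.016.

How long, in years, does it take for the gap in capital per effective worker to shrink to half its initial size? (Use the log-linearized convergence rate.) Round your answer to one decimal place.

Near the steady state the convergence rate is λ = (1 − α)(n + g + δ).
λ = (1 − 0.3) × 0.132 = 0.7 × 0.132 = 0.0924
Half-life = ln 2 / λ = 0.6931 / 0.0924 ≈ 7.50 years

about 7.5 years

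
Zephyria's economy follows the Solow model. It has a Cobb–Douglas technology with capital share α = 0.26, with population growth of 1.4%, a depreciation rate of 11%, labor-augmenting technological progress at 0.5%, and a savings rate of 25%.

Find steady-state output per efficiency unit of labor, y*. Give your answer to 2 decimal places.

At the steady state, Δk = 0, so s·k^α = (n + g + δ)·k.
Rearranging, k^(1−α) = s / (n + g + δ).
k^0.74 = 0.25 / (0.014 + 0.005 + 0.110) = 0.25 / 0.129 = 1.9380
k* = 1.9380^(1/0.74) ≈ 2.4452
y* = (k*)^α = 2.4452^0.26 ≈ 1.2617

y* ≈ 1.26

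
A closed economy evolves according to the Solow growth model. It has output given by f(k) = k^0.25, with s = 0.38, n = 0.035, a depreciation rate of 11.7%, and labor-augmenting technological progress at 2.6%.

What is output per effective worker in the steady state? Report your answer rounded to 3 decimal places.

y* = 1.288

Steady state requires s·f(k) = (n + g + δ)·k, i.e. s·k^α = (n + g + δ)·k.
Dividing both sides by k: k^(1−α) = s / (n + g + δ).
k^0.75 = 0.38 / (0.035 + 0.026 + 0.117) = 0.38 / 0.178 = 2.1348
k* = 2.1348^(1/0.75) ≈ 2.7488
y* = (k*)^α = 2.7488^0.25 ≈ 1.2876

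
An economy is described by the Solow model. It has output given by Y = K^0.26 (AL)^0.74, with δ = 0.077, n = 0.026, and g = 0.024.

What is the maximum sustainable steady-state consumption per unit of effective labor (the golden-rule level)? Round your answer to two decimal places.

At the golden rule, f'(k) = n + g + δ, so α·k^(α−1) = n + g + δ and k_gold = (α/(n + g + δ))^(1/(1−α)).
k_gold = (0.26/0.127)^(1/0.74) = 2.0472^1.3514 ≈ 2.6333
c_gold = f(k_gold) − (n + g + δ)·k_gold = 1.2863 − 0.127×2.6333 ≈ 0.9519

c_gold ≈ 0.95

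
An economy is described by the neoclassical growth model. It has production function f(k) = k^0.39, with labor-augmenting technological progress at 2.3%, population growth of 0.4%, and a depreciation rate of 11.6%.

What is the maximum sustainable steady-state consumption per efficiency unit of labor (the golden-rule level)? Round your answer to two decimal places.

At the golden rule, f'(k) = n + g + δ, so α·k^(α−1) = n + g + δ and k_gold = (α/(n + g + δ))^(1/(1−α)).
k_gold = (0.39/0.143)^(1/0.61) = 2.7273^1.6393 ≈ 5.1796
c_gold = f(k_gold) − (n + g + δ)·k_gold = 1.8992 − 0.143×5.1796 ≈ 1.1585

c_gold ≈ 1.16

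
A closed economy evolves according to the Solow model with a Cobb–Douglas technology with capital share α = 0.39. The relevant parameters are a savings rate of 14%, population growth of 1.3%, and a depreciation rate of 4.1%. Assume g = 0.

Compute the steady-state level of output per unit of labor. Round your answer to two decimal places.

In steady state, investment equals break-even investment: s·k^α = (n + δ)·k.
Dividing both sides by k: k^(1−α) = s / (n + δ).
k^0.61 = 0.14 / (0.013 + 0.041) = 0.14 / 0.054 = 2.5926
k* = 2.5926^(1/0.61) ≈ 4.7671
y* = (k*)^α = 4.7671^0.39 ≈ 1.8387

y* = 1.84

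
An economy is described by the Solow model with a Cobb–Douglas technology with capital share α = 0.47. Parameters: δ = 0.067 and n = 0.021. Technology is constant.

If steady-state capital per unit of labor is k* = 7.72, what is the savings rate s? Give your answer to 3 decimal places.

s ≈ 0.260

Steady state requires s·f(k) = (n + δ)·k, i.e. s·k^α = (n + δ)·k.
So s / (n + δ) = (k*)^(1−α) = 7.72^0.53 = 2.9542.
Therefore s = 2.9542 × (n + δ) = 2.9542 × 0.088 = 0.2600.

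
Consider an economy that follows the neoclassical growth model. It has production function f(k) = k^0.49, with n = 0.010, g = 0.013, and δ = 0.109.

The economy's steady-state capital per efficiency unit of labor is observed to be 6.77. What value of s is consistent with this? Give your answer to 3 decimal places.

At the steady state, Δk = 0, so s·k^α = (n + g + δ)·k.
So s / (n + g + δ) = (k*)^(1−α) = 6.77^0.51 = 2.6522.
Therefore s = 2.6522 × (n + g + δ) = 2.6522 × 0.132 = 0.3501.

s ≈ 0.350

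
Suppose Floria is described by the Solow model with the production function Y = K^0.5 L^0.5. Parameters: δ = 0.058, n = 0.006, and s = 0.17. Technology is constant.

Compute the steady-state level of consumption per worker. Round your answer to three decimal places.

Steady state requires s·f(k) = (n + δ)·k, i.e. s·k^α = (n + δ)·k.
Rearranging, k^(1−α) = s / (n + δ).
k^0.5 = 0.17 / (0.006 + 0.058) = 0.17 / 0.064 = 2.6563
k* = 2.6563^(1/0.5) ≈ 7.0559
y* = (k*)^α = 7.0559^0.5 ≈ 2.6563
c* = (1 − s)·y* = (1 − 0.17) × 2.6563 ≈ 2.2047

c* ≈ 2.205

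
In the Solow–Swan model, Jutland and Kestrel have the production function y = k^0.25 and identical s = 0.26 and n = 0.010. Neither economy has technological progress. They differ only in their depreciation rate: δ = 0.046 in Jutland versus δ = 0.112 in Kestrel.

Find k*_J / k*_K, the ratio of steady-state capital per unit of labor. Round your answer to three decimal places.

Steady-state k* = [s/(n + δ)]^(1/(1−α)), so the ratio is [ (s_J/(n + δ)_J) / (s_K/(n + δ)_K) ]^1.3333.
s_J/(n + δ)_J = 0.26/0.056 = 4.6429; s_K/(n + δ)_K = 0.26/0.122 = 2.1311.
Ratio = (4.6429/2.1311)^1.3333 = 2.1786^1.3333 ≈ 2.8242

k*_J / k*_K ≈ 2.824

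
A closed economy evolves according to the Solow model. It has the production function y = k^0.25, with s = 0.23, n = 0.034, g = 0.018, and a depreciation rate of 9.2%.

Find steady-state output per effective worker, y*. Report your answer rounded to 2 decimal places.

y* ≈ 1.17

Steady state requires s·f(k) = (n + g + δ)·k, i.e. s·k^α = (n + g + δ)·k.
Rearranging, k^(1−α) = s / (n + g + δ).
k^0.75 = 0.23 / (0.034 + 0.018 + 0.092) = 0.23 / 0.144 = 1.5972
k* = 1.5972^(1/0.75) ≈ 1.8670
y* = (k*)^α = 1.8670^0.25 ≈ 1.1689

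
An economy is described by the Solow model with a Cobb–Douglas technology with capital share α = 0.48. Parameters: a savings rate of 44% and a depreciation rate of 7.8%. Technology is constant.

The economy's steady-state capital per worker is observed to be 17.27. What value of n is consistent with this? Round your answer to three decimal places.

Steady state requires s·f(k) = (n + δ)·k, i.e. s·k^α = (n + δ)·k.
So s / (n + δ) = (k*)^(1−α) = 17.27^0.52 = 4.3994.
Therefore n + δ = s / 4.3994 = 0.44 / 4.3994 = 0.1000, so n = 0.1000 − 0.078 = 0.0220.

n ≈ 0.022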